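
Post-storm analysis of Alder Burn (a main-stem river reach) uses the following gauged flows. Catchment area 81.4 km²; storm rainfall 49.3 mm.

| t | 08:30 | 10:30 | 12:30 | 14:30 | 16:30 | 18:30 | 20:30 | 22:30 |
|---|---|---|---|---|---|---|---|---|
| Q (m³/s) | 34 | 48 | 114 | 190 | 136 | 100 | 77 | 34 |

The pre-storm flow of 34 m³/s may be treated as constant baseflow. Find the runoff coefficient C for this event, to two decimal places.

ΣQ_DR = 461.0 m³/s; V = ΣQ_DR·Δt = 3.319 × 10^6 m³.
Runoff depth d = V / A = 40.78 mm.
C = d / P = 40.78 / 49.3 = 0.83.

C ≈ 0.83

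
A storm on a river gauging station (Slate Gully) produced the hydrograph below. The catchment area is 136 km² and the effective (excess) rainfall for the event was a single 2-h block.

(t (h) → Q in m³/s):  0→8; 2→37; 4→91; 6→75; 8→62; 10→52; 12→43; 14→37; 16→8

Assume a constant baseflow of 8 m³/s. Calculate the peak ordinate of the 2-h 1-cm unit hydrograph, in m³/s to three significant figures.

Direct runoff: 0.0, 29.0, 83.0, 67.0, 54.0, 44.0, 35.0, 29.0, 0.0 m³/s; ΣQ_DR = 341.0 m³/s, peak = 83.0 m³/s.
Runoff depth d = ΣQ_DR·Δt / A = 341.0 × 7200 / (136 km²) = 18.05 mm.
The 1-cm UH is the DRH scaled by (10 mm)/d, so U_p = 83.0 × 10/18.05 = 46.0 m³/s.

U_p ≈ 46.0 m³/s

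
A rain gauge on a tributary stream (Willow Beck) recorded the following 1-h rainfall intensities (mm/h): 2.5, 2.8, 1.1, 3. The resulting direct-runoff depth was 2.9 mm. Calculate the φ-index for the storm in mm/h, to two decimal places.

Only the 3 blocks with intensity above φ contribute runoff: 2.5, 2.8, 3 mm/h.
Σ(I−φ)·Δt = d  ⇒  (2.5+2.8+3 − 3φ)·1 = 2.9
φ = (8.300 − 2.9/1) / 3 = 1.80 mm/h.

φ ≈ 1.80 mm/h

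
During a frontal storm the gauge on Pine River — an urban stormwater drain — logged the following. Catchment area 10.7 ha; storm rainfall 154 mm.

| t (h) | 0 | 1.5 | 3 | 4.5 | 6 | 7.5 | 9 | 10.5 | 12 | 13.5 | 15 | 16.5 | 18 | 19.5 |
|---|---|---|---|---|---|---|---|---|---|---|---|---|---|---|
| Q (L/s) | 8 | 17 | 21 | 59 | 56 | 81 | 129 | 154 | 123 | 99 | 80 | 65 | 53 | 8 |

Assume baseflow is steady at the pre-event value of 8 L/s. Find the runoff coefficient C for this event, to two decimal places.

C ≈ 0.28

ΣQ_DR = 841.0 L/s; V = ΣQ_DR·Δt = 4.541 × 10^6 L.
Runoff depth d = V / A = 42.44 mm.
C = d / P = 42.44 / 154 = 0.28.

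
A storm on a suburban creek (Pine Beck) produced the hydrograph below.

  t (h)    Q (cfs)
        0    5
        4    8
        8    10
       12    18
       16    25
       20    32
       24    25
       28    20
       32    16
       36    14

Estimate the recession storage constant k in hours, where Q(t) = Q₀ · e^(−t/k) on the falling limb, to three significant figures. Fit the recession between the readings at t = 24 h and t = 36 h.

k ≈ 20.7 h

On the falling limb, Q drops from 25 to 14 cfs between t = 24 h and t = 36 h (Δt = 12 h).
k = −Δt / ln(Q₂/Q₁) = −12 / ln(14/25) = 20.7 h.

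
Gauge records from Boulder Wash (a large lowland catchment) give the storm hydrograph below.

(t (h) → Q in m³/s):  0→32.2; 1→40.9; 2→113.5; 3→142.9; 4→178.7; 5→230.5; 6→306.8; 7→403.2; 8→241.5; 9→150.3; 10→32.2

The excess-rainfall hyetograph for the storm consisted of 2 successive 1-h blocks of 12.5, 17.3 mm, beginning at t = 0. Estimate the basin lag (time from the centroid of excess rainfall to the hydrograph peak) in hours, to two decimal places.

Centroid of excess rainfall: t_c = Σ P_i·t̄_i / ΣP_i = 1.0805 h (block centres at 0.5, 1.5 h).
Hydrograph peak occurs at t = 7 h, so basin lag t_L = 7 − 1.0805 = 5.92 h.

t_L ≈ 5.92 h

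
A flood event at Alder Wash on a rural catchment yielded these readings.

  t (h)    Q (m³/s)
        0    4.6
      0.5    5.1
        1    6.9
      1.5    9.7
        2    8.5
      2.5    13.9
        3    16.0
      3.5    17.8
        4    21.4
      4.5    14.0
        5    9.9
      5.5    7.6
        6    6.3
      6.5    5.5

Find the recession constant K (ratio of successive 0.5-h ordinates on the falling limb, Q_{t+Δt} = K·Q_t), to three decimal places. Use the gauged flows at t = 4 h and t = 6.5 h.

K ≈ 0.762

Using the recession-limb readings at t = 4 h and t = 6.5 h: Q falls from 21.4 to 5.5 m³/s over 5 intervals.
K = (Q₂/Q₁)^(1/5) = (5.5/21.4)^(1/5) = 0.762.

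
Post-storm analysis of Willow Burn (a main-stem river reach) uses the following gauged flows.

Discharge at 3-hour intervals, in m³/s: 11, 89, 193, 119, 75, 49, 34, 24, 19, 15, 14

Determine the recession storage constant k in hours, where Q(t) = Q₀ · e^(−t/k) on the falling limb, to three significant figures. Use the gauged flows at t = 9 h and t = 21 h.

k ≈ 7.49 h

On the falling limb, Q drops from 119 to 24 m³/s between t = 9 h and t = 21 h (Δt = 12 h).
k = −Δt / ln(Q₂/Q₁) = −12 / ln(24/119) = 7.49 h.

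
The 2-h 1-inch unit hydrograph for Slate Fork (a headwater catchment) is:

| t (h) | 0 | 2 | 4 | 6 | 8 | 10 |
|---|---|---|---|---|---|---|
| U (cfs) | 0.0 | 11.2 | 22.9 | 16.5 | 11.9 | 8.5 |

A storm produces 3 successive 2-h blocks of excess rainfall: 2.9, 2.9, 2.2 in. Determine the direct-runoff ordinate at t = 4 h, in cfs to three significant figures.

Q ≈ 98.9 cfs

By discrete convolution, Q_j = Σ (P_i / 1 in) · U_{j−i}.
At t = 4 h (j=2): Q = (2.9/1)·22.9 + (2.9/1)·11.2 + (2.2/1)·0.0 = 98.9 cfs.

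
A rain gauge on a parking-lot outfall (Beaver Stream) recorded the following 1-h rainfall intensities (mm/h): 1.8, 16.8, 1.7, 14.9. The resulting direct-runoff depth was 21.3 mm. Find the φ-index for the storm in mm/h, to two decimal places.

Only the 2 blocks with intensity above φ contribute runoff: 16.8, 14.9 mm/h.
Σ(I−φ)·Δt = d  ⇒  (16.8+14.9 − 2φ)·1 = 21.3
φ = (31.70 − 21.3/1) / 2 = 5.20 mm/h.

φ ≈ 5.20 mm/h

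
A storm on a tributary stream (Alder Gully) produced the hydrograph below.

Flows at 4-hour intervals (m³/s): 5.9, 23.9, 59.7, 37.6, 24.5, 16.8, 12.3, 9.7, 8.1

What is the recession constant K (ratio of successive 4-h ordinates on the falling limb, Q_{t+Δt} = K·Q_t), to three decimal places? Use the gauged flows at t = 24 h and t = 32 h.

Using the recession-limb readings at t = 24 h and t = 32 h: Q falls from 12.3 to 8.1 m³/s over 2 intervals.
K = (Q₂/Q₁)^(1/2) = (8.1/12.3)^(1/2) = 0.812.

K ≈ 0.812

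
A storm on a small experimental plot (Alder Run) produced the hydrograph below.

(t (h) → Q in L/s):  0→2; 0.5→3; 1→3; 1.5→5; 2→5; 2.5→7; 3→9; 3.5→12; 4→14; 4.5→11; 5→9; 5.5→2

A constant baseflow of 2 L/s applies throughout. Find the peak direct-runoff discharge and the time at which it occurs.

Subtracting baseflow gives direct-runoff ordinates: 0.0, 1.0, 1.0, 3.0, 3.0, 5.0, 7.0, 10.0, 12.0, 9.0, 7.0, 0.0 L/s.
The maximum is 12.0 L/s, occurring at the reading for t = 4 h.

Q_p = 12.0 L/s at t = 4 h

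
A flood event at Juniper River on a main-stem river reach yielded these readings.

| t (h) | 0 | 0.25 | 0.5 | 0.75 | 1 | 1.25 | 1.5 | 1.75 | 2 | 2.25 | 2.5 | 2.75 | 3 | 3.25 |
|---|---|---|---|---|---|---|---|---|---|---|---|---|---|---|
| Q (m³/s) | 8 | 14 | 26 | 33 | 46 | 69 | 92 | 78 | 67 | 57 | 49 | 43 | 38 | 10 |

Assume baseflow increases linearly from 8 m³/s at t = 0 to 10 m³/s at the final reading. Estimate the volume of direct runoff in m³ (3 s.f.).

Direct-runoff ordinates (Q − Q_b): 0.00, 5.85, 17.69, 24.54, 37.38, 60.23, 83.08, 68.92, 57.77, 47.62, 39.46, 33.31, 28.15, 0.00 m³/s.
ΣQ_DR = 504.0 m³/s.
With Δt = 0.25 h = 900 s, V = ΣQ_DR · Δt = 504.0 × 900 = 4.54 × 10^5 m³.

V ≈ 4.54 × 10^5 m³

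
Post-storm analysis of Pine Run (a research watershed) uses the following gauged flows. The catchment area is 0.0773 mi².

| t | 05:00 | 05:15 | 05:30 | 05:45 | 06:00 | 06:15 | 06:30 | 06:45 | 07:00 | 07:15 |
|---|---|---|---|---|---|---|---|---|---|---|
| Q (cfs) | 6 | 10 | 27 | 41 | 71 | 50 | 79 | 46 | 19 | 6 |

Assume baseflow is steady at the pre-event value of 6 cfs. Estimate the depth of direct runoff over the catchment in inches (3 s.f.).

d ≈ 1.48 in

Direct runoff: 0.0, 4.0, 21.0, 35.0, 65.0, 44.0, 73.0, 40.0, 13.0, 0.0 cfs; ΣQ_DR = 295.0 cfs.
V = ΣQ_DR · Δt = 295.0 × 900 s = 2.655 × 10^5 ft³.
Over A = 0.0773 mi², depth = V / A = 1.48 in.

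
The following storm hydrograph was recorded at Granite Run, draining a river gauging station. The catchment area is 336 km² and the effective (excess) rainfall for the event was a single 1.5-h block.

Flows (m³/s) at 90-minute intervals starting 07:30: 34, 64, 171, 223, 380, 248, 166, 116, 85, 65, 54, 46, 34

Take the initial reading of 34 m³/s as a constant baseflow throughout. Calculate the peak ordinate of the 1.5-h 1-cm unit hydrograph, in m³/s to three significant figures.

Direct runoff: 0.0, 30.0, 137.0, 189.0, 346.0, 214.0, 132.0, 82.0, 51.0, 31.0, 20.0, 12.0, 0.0 m³/s; ΣQ_DR = 1244 m³/s, peak = 346.0 m³/s.
Runoff depth d = ΣQ_DR·Δt / A = 1244 × 5400 / (336 km²) = 19.99 mm.
The 1-cm UH is the DRH scaled by (10 mm)/d, so U_p = 346.0 × 10/19.99 = 173 m³/s.

U_p ≈ 173 m³/s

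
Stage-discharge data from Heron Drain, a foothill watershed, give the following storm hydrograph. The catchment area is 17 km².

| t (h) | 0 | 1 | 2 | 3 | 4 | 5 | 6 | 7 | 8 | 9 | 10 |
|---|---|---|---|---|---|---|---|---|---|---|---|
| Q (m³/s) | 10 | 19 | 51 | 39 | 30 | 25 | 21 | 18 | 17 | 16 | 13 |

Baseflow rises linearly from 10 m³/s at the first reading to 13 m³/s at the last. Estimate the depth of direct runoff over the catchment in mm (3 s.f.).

Direct runoff: 0.00, 8.70, 40.40, 28.10, 18.80, 13.50, 9.20, 5.90, 4.60, 3.30, 0.00 m³/s; ΣQ_DR = 132.5 m³/s.
V = ΣQ_DR · Δt = 132.5 × 3600 s = 4.770 × 10^5 m³.
Over A = 17 km², depth = V / A = 28.1 mm.

d ≈ 28.1 mm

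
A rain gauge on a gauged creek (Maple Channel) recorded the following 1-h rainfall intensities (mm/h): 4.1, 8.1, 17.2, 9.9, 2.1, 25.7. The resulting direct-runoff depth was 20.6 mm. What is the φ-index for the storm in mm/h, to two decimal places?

Only the 2 blocks with intensity above φ contribute runoff: 17.2, 25.7 mm/h.
Σ(I−φ)·Δt = d  ⇒  (17.2+25.7 − 2φ)·1 = 20.6
φ = (42.90 − 20.6/1) / 2 = 11.15 mm/h.

φ ≈ 11.15 mm/h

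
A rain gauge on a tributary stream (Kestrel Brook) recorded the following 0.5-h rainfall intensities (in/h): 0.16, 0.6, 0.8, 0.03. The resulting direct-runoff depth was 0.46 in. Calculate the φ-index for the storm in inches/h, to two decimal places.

φ ≈ 0.24 in/h

Only the 2 blocks with intensity above φ contribute runoff: 0.6, 0.8 in/h.
Σ(I−φ)·Δt = d  ⇒  (0.6+0.8 − 2φ)·0.5 = 0.46
φ = (1.400 − 0.46/0.5) / 2 = 0.24 in/h.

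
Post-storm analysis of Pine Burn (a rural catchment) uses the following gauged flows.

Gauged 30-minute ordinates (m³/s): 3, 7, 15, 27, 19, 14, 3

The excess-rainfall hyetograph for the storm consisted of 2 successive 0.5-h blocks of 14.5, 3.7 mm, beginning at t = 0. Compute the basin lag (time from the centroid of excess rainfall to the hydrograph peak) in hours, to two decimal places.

t_L ≈ 1.15 h

Centroid of excess rainfall: t_c = Σ P_i·t̄_i / ΣP_i = 0.3516 h (block centres at 0.25, 0.75 h).
Hydrograph peak occurs at t = 1.5 h, so basin lag t_L = 1.5 − 0.3516 = 1.15 h.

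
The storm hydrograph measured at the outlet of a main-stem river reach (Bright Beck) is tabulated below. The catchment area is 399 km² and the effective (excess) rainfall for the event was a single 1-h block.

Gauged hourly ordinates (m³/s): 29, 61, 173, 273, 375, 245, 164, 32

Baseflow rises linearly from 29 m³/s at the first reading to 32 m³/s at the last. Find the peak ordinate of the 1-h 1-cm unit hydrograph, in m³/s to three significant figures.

U_p ≈ 344 m³/s

Direct runoff: 0.00, 31.57, 143.14, 242.71, 344.29, 213.86, 132.43, 0.00 m³/s; ΣQ_DR = 1108 m³/s, peak = 344.29 m³/s.
Runoff depth d = ΣQ_DR·Δt / A = 1108 × 3600 / (399 km²) = 9.997 mm.
The 1-cm UH is the DRH scaled by (10 mm)/d, so U_p = 344.29 × 10/9.997 = 344 m³/s.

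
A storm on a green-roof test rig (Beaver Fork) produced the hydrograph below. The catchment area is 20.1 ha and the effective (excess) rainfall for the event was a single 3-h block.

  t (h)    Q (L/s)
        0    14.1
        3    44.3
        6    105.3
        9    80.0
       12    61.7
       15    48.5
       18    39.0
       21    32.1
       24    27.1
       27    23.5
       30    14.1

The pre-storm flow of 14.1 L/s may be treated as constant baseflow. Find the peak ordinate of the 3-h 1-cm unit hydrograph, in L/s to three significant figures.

U_p ≈ 50.7 L/s

Direct runoff: 0.0, 30.2, 91.2, 65.9, 47.6, 34.4, 24.9, 18.0, 13.0, 9.4, 0.0 L/s; ΣQ_DR = 334.6 L/s, peak = 91.2 L/s.
Runoff depth d = ΣQ_DR·Δt / A = 334.6 × 10800 / (20.1 ha) = 17.98 mm.
The 1-cm UH is the DRH scaled by (10 mm)/d, so U_p = 91.2 × 10/17.98 = 50.7 L/s.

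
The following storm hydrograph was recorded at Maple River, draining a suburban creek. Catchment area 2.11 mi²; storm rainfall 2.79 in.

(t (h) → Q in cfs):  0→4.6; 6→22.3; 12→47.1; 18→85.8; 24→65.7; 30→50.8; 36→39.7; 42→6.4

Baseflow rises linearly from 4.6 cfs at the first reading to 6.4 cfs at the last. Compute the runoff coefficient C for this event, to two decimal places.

ΣQ_DR = 278.4 cfs; V = ΣQ_DR·Δt = 6.013 × 10^6 ft³.
Runoff depth d = V / A = 1.227 in.
C = d / P = 1.227 / 2.79 = 0.44.

C ≈ 0.44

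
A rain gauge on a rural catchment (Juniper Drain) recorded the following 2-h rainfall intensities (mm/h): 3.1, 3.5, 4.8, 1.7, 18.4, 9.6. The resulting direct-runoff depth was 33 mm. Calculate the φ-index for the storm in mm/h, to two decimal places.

φ ≈ 5.75 mm/h

Only the 2 blocks with intensity above φ contribute runoff: 18.4, 9.6 mm/h.
Σ(I−φ)·Δt = d  ⇒  (18.4+9.6 − 2φ)·2 = 33
φ = (28.00 − 33/2) / 2 = 5.75 mm/h.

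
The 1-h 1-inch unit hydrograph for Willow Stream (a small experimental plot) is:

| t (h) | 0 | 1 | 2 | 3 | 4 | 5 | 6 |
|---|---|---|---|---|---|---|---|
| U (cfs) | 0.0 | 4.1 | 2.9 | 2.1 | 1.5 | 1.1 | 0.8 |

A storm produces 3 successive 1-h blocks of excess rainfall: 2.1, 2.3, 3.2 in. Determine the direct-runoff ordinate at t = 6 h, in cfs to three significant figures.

By discrete convolution, Q_j = Σ (P_i / 1 in) · U_{j−i}.
At t = 6 h (j=6): Q = (2.1/1)·0.8 + (2.3/1)·1.1 + (3.2/1)·1.5 = 9.01 cfs.

Q ≈ 9.01 cfs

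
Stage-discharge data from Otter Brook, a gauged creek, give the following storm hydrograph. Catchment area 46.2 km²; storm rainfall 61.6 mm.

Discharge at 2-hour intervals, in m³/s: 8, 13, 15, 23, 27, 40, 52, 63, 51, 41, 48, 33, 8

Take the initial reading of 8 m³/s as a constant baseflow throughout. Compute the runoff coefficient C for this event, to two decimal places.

C ≈ 0.80

ΣQ_DR = 318.0 m³/s; V = ΣQ_DR·Δt = 2.290 × 10^6 m³.
Runoff depth d = V / A = 49.56 mm.
C = d / P = 49.56 / 61.6 = 0.80.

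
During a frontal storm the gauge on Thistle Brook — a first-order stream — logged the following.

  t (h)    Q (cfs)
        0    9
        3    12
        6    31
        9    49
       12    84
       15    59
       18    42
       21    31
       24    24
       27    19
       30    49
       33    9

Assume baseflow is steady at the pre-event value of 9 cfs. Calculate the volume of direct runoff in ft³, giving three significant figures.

Direct-runoff ordinates (Q − Q_b): 0.0, 3.0, 22.0, 40.0, 75.0, 50.0, 33.0, 22.0, 15.0, 10.0, 40.0, 0.0 cfs.
ΣQ_DR = 310.0 cfs.
With Δt = 3 h = 10800 s, V = ΣQ_DR · Δt = 310.0 × 10800 = 3.35 × 10^6 ft³.

V ≈ 3.35 × 10^6 ft³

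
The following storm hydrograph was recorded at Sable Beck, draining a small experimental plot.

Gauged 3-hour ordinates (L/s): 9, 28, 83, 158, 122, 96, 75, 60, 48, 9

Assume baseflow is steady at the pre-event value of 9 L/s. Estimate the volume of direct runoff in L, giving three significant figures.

Direct-runoff ordinates (Q − Q_b): 0.0, 19.0, 74.0, 149.0, 113.0, 87.0, 66.0, 51.0, 39.0, 0.0 L/s.
ΣQ_DR = 598.0 L/s.
With Δt = 3 h = 10800 s, V = ΣQ_DR · Δt = 598.0 × 10800 = 6.46 × 10^6 L.

V ≈ 6.46 × 10^6 L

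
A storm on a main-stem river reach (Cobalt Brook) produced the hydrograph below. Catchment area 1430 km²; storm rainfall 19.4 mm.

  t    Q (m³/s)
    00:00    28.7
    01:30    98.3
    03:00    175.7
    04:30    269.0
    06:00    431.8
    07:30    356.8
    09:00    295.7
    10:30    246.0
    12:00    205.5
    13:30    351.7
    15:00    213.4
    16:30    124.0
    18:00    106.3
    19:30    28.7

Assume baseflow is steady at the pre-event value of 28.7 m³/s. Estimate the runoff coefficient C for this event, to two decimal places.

ΣQ_DR = 2530 m³/s; V = ΣQ_DR·Δt = 1.366 × 10^7 m³.
Runoff depth d = V / A = 9.553 mm.
C = d / P = 9.553 / 19.4 = 0.49.

C ≈ 0.49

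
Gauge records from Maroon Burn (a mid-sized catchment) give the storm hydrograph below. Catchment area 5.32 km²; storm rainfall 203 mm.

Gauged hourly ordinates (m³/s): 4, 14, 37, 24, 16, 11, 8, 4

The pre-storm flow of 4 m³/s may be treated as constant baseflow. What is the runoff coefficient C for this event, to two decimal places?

ΣQ_DR = 86.00 m³/s; V = ΣQ_DR·Δt = 3.096 × 10^5 m³.
Runoff depth d = V / A = 58.20 mm.
C = d / P = 58.20 / 203 = 0.29.

C ≈ 0.29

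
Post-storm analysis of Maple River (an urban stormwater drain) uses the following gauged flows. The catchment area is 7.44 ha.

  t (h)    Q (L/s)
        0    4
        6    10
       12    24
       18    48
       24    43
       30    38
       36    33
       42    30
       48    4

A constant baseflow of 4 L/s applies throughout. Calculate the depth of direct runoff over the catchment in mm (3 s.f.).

d ≈ 57.5 mm

Direct runoff: 0.0, 6.0, 20.0, 44.0, 39.0, 34.0, 29.0, 26.0, 0.0 L/s; ΣQ_DR = 198.0 L/s.
V = ΣQ_DR · Δt = 198.0 × 21600 s = 4.277 × 10^6 L.
Over A = 7.44 ha, depth = V / A = 57.5 mm.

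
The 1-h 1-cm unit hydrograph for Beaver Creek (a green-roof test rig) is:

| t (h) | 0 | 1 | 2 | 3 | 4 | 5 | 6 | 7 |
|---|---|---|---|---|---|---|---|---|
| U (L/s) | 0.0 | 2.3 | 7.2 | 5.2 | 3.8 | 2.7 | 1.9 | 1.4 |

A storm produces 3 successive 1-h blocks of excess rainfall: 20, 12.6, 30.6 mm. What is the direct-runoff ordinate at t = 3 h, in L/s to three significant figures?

By discrete convolution, Q_j = Σ (P_i / 10 mm) · U_{j−i}.
At t = 3 h (j=3): Q = (20/10)·5.2 + (12.6/10)·7.2 + (30.6/10)·2.3 = 26.5 L/s.

Q ≈ 26.5 L/s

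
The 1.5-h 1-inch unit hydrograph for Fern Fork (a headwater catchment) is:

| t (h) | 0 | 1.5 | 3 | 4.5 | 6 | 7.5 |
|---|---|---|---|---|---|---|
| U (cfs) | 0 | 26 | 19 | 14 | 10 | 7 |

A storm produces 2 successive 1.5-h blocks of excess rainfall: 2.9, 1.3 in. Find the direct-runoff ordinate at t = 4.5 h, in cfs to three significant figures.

By discrete convolution, Q_j = Σ (P_i / 1 in) · U_{j−i}.
At t = 4.5 h (j=3): Q = (2.9/1)·14 + (1.3/1)·19 = 65.3 cfs.

Q ≈ 65.3 cfs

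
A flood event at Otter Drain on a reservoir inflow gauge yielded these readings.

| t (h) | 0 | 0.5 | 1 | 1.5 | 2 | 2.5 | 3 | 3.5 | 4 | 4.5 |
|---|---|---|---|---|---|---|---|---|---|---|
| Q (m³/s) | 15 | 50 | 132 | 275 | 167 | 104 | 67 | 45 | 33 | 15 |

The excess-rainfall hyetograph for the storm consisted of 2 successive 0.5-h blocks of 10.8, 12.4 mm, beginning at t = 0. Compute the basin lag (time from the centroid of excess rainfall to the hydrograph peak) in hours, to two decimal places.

Centroid of excess rainfall: t_c = Σ P_i·t̄_i / ΣP_i = 0.5172 h (block centres at 0.25, 0.75 h).
Hydrograph peak occurs at t = 1.5 h, so basin lag t_L = 1.5 − 0.5172 = 0.98 h.

t_L ≈ 0.98 h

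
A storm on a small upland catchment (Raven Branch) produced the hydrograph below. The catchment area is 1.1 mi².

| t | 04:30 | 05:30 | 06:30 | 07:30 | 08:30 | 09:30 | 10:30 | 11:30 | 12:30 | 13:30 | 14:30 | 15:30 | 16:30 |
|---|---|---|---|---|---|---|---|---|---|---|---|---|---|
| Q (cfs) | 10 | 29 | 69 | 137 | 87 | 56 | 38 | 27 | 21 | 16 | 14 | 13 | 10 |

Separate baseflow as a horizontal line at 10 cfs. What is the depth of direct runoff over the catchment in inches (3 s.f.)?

d ≈ 0.559 in

Direct runoff: 0.0, 19.0, 59.0, 127.0, 77.0, 46.0, 28.0, 17.0, 11.0, 6.0, 4.0, 3.0, 0.0 cfs; ΣQ_DR = 397.0 cfs.
V = ΣQ_DR · Δt = 397.0 × 3600 s = 1.429 × 10^6 ft³.
Over A = 1.1 mi², depth = V / A = 0.559 in.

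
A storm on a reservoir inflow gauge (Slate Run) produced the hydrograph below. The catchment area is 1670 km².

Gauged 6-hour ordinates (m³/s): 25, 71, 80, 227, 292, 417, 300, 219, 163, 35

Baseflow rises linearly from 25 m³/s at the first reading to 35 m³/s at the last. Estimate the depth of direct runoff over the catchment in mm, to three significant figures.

Direct runoff: 0.00, 44.89, 52.78, 198.67, 262.56, 386.44, 268.33, 186.22, 129.11, 0.00 m³/s; ΣQ_DR = 1529 m³/s.
V = ΣQ_DR · Δt = 1529 × 21600 s = 3.303 × 10^7 m³.
Over A = 1670 km², depth = V / A = 19.8 mm.

d ≈ 19.8 mm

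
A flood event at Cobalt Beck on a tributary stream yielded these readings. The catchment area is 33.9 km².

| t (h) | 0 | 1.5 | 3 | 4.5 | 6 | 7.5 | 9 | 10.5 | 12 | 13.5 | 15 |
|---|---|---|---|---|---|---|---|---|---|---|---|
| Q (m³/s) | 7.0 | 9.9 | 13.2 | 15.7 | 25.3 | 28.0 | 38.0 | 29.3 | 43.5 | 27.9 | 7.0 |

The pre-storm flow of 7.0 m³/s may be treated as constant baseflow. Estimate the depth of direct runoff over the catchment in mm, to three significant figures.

d ≈ 26.7 mm

Direct runoff: 0.0, 2.9, 6.2, 8.7, 18.3, 21.0, 31.0, 22.3, 36.5, 20.9, 0.0 m³/s; ΣQ_DR = 167.8 m³/s.
V = ΣQ_DR · Δt = 167.8 × 5400 s = 9.061 × 10^5 m³.
Over A = 33.9 km², depth = V / A = 26.7 mm.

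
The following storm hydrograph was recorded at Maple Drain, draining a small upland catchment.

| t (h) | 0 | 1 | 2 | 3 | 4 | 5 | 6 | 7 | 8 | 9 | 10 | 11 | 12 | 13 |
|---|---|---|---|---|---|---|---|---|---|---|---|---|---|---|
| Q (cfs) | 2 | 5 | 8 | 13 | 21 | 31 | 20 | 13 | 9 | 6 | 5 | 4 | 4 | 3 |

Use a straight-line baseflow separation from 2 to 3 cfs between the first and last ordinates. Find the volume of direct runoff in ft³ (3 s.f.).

V ≈ 3.92 × 10^5 ft³

Direct-runoff ordinates (Q − Q_b): 0.00, 2.92, 5.85, 10.77, 18.69, 28.62, 17.54, 10.46, 6.38, 3.31, 2.23, 1.15, 1.08, 0.00 cfs.
ΣQ_DR = 109.0 cfs.
With Δt = 1 h = 3600 s, V = ΣQ_DR · Δt = 109.0 × 3600 = 3.92 × 10^5 ft³.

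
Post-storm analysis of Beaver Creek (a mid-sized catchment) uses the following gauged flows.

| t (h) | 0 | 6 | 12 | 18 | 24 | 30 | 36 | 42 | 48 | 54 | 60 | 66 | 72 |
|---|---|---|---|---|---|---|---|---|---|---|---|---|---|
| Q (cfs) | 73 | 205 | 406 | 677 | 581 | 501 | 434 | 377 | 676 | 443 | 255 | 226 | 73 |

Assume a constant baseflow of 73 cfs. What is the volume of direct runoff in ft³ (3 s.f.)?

Direct-runoff ordinates (Q − Q_b): 0.0, 132.0, 333.0, 604.0, 508.0, 428.0, 361.0, 304.0, 603.0, 370.0, 182.0, 153.0, 0.0 cfs.
ΣQ_DR = 3978 cfs.
With Δt = 6 h = 21600 s, V = ΣQ_DR · Δt = 3978 × 21600 = 8.59 × 10^7 ft³.

V ≈ 8.59 × 10^7 ft³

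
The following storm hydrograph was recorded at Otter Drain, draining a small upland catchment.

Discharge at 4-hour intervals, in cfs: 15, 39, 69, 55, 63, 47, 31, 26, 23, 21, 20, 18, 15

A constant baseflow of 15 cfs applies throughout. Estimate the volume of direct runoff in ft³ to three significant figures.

V ≈ 3.56 × 10^6 ft³

Direct-runoff ordinates (Q − Q_b): 0.0, 24.0, 54.0, 40.0, 48.0, 32.0, 16.0, 11.0, 8.0, 6.0, 5.0, 3.0, 0.0 cfs.
ΣQ_DR = 247.0 cfs.
With Δt = 4 h = 14400 s, V = ΣQ_DR · Δt = 247.0 × 14400 = 3.56 × 10^6 ft³.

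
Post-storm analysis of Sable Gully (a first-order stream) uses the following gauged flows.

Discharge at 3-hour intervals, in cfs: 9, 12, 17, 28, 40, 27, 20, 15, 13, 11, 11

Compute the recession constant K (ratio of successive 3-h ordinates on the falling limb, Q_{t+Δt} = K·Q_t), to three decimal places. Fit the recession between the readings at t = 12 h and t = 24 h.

K ≈ 0.755

Using the recession-limb readings at t = 12 h and t = 24 h: Q falls from 40 to 13 cfs over 4 intervals.
K = (Q₂/Q₁)^(1/4) = (13/40)^(1/4) = 0.755.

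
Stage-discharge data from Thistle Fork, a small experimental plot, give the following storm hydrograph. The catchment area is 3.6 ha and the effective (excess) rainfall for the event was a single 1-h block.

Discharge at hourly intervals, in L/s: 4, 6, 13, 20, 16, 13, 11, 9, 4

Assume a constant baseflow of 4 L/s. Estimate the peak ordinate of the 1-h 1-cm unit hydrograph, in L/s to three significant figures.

U_p ≈ 26.7 L/s

Direct runoff: 0.0, 2.0, 9.0, 16.0, 12.0, 9.0, 7.0, 5.0, 0.0 L/s; ΣQ_DR = 60.00 L/s, peak = 16.0 L/s.
Runoff depth d = ΣQ_DR·Δt / A = 60.00 × 3600 / (3.6 ha) = 6.000 mm.
The 1-cm UH is the DRH scaled by (10 mm)/d, so U_p = 16.0 × 10/6.000 = 26.7 L/s.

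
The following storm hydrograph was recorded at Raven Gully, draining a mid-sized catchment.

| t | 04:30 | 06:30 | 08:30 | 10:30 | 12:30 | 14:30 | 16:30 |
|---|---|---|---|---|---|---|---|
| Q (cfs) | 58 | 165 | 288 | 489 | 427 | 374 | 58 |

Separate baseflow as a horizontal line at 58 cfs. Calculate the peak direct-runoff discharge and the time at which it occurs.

Q_p = 431.0 cfs at t = 10:30

Subtracting baseflow gives direct-runoff ordinates: 0.0, 107.0, 230.0, 431.0, 369.0, 316.0, 0.0 cfs.
The maximum is 431.0 cfs, occurring at the reading for t = 10:30.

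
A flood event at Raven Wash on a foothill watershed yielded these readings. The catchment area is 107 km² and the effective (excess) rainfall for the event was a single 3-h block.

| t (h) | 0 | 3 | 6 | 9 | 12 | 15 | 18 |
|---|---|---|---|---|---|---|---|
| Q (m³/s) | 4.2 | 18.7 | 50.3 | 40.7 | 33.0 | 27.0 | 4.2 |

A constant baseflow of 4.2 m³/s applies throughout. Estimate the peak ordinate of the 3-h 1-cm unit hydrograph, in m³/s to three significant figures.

U_p ≈ 30.7 m³/s

Direct runoff: 0.0, 14.5, 46.1, 36.5, 28.8, 22.8, 0.0 m³/s; ΣQ_DR = 148.7 m³/s, peak = 46.1 m³/s.
Runoff depth d = ΣQ_DR·Δt / A = 148.7 × 10800 / (107 km²) = 15.01 mm.
The 1-cm UH is the DRH scaled by (10 mm)/d, so U_p = 46.1 × 10/15.01 = 30.7 m³/s.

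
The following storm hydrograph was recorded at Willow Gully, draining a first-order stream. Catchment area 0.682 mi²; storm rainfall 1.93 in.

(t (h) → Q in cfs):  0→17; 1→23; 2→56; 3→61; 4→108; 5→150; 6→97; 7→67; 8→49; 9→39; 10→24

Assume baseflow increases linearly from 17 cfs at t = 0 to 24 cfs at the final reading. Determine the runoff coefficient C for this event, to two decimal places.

ΣQ_DR = 465.5 cfs; V = ΣQ_DR·Δt = 1.676 × 10^6 ft³.
Runoff depth d = V / A = 1.058 in.
C = d / P = 1.058 / 1.93 = 0.55.

C ≈ 0.55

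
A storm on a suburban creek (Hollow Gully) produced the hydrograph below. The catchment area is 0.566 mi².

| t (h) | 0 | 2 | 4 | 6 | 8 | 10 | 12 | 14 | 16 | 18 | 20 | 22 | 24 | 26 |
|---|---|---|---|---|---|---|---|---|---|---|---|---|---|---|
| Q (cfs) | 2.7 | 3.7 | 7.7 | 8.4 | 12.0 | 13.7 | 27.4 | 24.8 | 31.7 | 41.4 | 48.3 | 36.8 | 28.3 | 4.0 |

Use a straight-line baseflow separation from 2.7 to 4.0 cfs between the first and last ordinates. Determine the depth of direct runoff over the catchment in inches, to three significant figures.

d ≈ 1.34 in

Direct runoff: 0.00, 0.90, 4.80, 5.40, 8.90, 10.50, 24.10, 21.40, 28.20, 37.80, 44.60, 33.00, 24.40, 0.00 cfs; ΣQ_DR = 244.0 cfs.
V = ΣQ_DR · Δt = 244.0 × 7200 s = 1.757 × 10^6 ft³.
Over A = 0.566 mi², depth = V / A = 1.34 in.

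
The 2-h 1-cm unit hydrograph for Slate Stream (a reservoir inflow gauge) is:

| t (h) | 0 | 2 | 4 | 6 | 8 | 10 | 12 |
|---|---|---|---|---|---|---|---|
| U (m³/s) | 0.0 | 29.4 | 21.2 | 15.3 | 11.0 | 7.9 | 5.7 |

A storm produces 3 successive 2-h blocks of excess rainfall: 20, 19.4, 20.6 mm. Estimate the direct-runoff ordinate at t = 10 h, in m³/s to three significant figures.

Q ≈ 68.7 m³/s

By discrete convolution, Q_j = Σ (P_i / 10 mm) · U_{j−i}.
At t = 10 h (j=5): Q = (20/10)·7.9 + (19.4/10)·11.0 + (20.6/10)·15.3 = 68.7 m³/s.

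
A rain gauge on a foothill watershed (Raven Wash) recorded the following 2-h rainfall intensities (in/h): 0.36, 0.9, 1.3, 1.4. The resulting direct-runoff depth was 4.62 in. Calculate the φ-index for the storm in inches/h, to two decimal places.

Only the 3 blocks with intensity above φ contribute runoff: 0.9, 1.3, 1.4 in/h.
Σ(I−φ)·Δt = d  ⇒  (0.9+1.3+1.4 − 3φ)·2 = 4.62
φ = (3.600 − 4.62/2) / 3 = 0.43 in/h.

φ ≈ 0.43 in/h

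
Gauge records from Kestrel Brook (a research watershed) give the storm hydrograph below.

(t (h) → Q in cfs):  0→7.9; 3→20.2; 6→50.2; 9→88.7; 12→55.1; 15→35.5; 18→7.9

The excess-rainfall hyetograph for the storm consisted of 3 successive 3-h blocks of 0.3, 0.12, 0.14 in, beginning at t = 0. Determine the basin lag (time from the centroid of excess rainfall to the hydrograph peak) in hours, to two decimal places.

t_L ≈ 5.36 h

Centroid of excess rainfall: t_c = Σ P_i·t̄_i / ΣP_i = 3.6429 h (block centres at 1.5, 4.5, 7.5 h).
Hydrograph peak occurs at t = 9 h, so basin lag t_L = 9 − 3.6429 = 5.36 h.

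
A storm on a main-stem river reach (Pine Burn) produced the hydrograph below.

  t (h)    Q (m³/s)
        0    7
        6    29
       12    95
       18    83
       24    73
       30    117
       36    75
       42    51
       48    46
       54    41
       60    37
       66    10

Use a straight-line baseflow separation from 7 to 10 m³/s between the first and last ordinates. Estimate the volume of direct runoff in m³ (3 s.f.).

Direct-runoff ordinates (Q − Q_b): 0.00, 21.73, 87.45, 75.18, 64.91, 108.64, 66.36, 42.09, 36.82, 31.55, 27.27, 0.00 m³/s.
ΣQ_DR = 562.0 m³/s.
With Δt = 6 h = 21600 s, V = ΣQ_DR · Δt = 562.0 × 21600 = 1.21 × 10^7 m³.

V ≈ 1.21 × 10^7 m³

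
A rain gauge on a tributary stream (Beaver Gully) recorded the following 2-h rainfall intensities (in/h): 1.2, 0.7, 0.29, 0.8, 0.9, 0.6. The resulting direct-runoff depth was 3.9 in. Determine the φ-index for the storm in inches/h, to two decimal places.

φ ≈ 0.45 in/h

Only the 5 blocks with intensity above φ contribute runoff: 1.2, 0.7, 0.8, 0.9, 0.6 in/h.
Σ(I−φ)·Δt = d  ⇒  (1.2+0.7+0.8+0.9+0.6 − 5φ)·2 = 3.9
φ = (4.200 − 3.9/2) / 5 = 0.45 in/h.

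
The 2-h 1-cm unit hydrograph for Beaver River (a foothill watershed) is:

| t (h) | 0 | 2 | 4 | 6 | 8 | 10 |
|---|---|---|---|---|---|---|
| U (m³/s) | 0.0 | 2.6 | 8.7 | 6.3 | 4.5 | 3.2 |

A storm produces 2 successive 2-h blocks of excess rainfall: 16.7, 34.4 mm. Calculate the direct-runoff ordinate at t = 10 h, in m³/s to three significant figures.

Q ≈ 20.8 m³/s

By discrete convolution, Q_j = Σ (P_i / 10 mm) · U_{j−i}.
At t = 10 h (j=5): Q = (16.7/10)·3.2 + (34.4/10)·4.5 = 20.8 m³/s.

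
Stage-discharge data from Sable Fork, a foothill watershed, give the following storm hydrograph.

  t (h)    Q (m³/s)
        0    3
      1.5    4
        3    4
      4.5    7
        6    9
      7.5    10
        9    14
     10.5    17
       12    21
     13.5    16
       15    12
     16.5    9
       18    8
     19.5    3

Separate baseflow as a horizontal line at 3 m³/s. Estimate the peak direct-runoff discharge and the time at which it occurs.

Subtracting baseflow gives direct-runoff ordinates: 0.0, 1.0, 1.0, 4.0, 6.0, 7.0, 11.0, 14.0, 18.0, 13.0, 9.0, 6.0, 5.0, 0.0 m³/s.
The maximum is 18.0 m³/s, occurring at the reading for t = 12 h.

Q_p = 18.0 m³/s at t = 12 h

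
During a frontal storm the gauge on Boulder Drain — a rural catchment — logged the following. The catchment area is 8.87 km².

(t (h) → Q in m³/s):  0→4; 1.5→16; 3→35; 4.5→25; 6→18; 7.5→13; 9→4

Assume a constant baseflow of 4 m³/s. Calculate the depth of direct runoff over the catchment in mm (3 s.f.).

Direct runoff: 0.0, 12.0, 31.0, 21.0, 14.0, 9.0, 0.0 m³/s; ΣQ_DR = 87.00 m³/s.
V = ΣQ_DR · Δt = 87.00 × 5400 s = 4.698 × 10^5 m³.
Over A = 8.87 km², depth = V / A = 53.0 mm.

d ≈ 53.0 mm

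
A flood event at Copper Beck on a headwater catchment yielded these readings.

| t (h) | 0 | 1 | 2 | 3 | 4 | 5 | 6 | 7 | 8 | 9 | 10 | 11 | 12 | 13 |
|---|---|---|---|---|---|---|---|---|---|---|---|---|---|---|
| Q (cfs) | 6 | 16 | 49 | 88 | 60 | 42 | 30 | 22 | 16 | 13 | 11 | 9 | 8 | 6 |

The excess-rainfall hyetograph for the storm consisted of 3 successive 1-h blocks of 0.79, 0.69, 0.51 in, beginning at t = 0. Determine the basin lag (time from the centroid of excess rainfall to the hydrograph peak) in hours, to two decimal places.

t_L ≈ 1.64 h

Centroid of excess rainfall: t_c = Σ P_i·t̄_i / ΣP_i = 1.3593 h (block centres at 0.5, 1.5, 2.5 h).
Hydrograph peak occurs at t = 3 h, so basin lag t_L = 3 − 1.3593 = 1.64 h.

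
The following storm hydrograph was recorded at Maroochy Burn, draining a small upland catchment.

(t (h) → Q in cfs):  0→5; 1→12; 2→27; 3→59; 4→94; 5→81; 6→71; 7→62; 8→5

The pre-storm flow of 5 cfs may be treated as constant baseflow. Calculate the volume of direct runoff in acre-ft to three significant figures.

V ≈ 30.7 acre-ft

Direct-runoff ordinates (Q − Q_b): 0.0, 7.0, 22.0, 54.0, 89.0, 76.0, 66.0, 57.0, 0.0 cfs.
ΣQ_DR = 371.0 cfs.
With Δt = 1 h = 3600 s, V = ΣQ_DR · Δt = 371.0 × 3600 = 1.34 × 10^6 ft³ = 30.7 acre-ft.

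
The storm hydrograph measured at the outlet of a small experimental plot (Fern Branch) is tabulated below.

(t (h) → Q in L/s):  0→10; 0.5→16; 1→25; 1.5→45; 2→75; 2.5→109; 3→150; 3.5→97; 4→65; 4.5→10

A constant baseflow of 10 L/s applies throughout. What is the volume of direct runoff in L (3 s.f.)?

V ≈ 9.04 × 10^5 L

Direct-runoff ordinates (Q − Q_b): 0.0, 6.0, 15.0, 35.0, 65.0, 99.0, 140.0, 87.0, 55.0, 0.0 L/s.
ΣQ_DR = 502.0 L/s.
With Δt = 0.5 h = 1800 s, V = ΣQ_DR · Δt = 502.0 × 1800 = 9.04 × 10^5 L.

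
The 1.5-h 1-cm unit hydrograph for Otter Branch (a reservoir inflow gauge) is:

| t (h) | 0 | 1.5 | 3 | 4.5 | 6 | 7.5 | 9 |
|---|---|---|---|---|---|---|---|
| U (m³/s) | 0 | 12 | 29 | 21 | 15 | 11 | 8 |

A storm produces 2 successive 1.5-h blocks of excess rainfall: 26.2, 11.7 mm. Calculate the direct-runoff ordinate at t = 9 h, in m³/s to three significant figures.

By discrete convolution, Q_j = Σ (P_i / 10 mm) · U_{j−i}.
At t = 9 h (j=6): Q = (26.2/10)·8 + (11.7/10)·11 = 33.8 m³/s.

Q ≈ 33.8 m³/s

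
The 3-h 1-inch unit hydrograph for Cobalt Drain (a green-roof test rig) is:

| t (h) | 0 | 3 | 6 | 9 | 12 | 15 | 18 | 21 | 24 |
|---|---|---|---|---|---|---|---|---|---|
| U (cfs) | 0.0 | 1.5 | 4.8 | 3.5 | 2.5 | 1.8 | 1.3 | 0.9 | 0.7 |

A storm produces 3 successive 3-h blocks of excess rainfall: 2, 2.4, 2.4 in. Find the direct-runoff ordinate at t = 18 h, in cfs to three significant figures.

By discrete convolution, Q_j = Σ (P_i / 1 in) · U_{j−i}.
At t = 18 h (j=6): Q = (2/1)·1.3 + (2.4/1)·1.8 + (2.4/1)·2.5 = 12.9 cfs.

Q ≈ 12.9 cfs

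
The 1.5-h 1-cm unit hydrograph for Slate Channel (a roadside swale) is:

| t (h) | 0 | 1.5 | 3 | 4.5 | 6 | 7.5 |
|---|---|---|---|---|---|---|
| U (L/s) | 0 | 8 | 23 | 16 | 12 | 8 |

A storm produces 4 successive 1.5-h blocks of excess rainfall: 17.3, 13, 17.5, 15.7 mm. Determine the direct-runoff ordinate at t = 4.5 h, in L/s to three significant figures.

Q ≈ 71.6 L/s

By discrete convolution, Q_j = Σ (P_i / 10 mm) · U_{j−i}.
At t = 4.5 h (j=3): Q = (17.3/10)·16 + (13/10)·23 + (17.5/10)·8 + (15.7/10)·0 = 71.6 L/s.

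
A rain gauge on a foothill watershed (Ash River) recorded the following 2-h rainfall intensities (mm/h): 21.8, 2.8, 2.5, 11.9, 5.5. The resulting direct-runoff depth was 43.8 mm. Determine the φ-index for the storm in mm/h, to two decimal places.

φ ≈ 5.90 mm/h

Only the 2 blocks with intensity above φ contribute runoff: 21.8, 11.9 mm/h.
Σ(I−φ)·Δt = d  ⇒  (21.8+11.9 − 2φ)·2 = 43.8
φ = (33.70 − 43.8/2) / 2 = 5.90 mm/h.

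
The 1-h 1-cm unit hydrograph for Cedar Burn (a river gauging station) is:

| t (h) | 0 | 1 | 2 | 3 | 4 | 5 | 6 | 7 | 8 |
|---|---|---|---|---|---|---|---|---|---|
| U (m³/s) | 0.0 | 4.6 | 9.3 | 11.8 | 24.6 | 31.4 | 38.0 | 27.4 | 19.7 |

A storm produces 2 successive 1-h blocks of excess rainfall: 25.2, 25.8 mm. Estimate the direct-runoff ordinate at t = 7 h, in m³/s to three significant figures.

By discrete convolution, Q_j = Σ (P_i / 10 mm) · U_{j−i}.
At t = 7 h (j=7): Q = (25.2/10)·27.4 + (25.8/10)·38.0 = 167 m³/s.

Q ≈ 167 m³/s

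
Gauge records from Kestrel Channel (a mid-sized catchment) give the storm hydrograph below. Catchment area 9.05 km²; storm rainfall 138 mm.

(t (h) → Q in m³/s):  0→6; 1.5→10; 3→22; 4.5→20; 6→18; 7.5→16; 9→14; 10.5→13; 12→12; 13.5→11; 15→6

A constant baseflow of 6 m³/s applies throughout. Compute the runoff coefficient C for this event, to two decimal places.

ΣQ_DR = 82.00 m³/s; V = ΣQ_DR·Δt = 4.428 × 10^5 m³.
Runoff depth d = V / A = 48.93 mm.
C = d / P = 48.93 / 138 = 0.35.

C ≈ 0.35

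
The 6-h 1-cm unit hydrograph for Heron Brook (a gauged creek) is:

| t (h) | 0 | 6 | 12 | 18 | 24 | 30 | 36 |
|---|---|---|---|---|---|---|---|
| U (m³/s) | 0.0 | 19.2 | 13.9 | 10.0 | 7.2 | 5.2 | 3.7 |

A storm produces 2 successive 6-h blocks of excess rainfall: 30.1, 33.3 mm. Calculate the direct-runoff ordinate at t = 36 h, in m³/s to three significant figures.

By discrete convolution, Q_j = Σ (P_i / 10 mm) · U_{j−i}.
At t = 36 h (j=6): Q = (30.1/10)·3.7 + (33.3/10)·5.2 = 28.5 m³/s.

Q ≈ 28.5 m³/s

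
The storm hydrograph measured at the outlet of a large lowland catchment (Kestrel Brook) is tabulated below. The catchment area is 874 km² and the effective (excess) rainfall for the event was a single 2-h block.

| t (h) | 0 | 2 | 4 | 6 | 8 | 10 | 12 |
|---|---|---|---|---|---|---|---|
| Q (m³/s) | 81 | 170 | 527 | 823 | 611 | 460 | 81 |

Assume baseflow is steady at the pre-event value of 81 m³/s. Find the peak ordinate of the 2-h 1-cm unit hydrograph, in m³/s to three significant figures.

Direct runoff: 0.0, 89.0, 446.0, 742.0, 530.0, 379.0, 0.0 m³/s; ΣQ_DR = 2186 m³/s, peak = 742.0 m³/s.
Runoff depth d = ΣQ_DR·Δt / A = 2186 × 7200 / (874 km²) = 18.01 mm.
The 1-cm UH is the DRH scaled by (10 mm)/d, so U_p = 742.0 × 10/18.01 = 412 m³/s.

U_p ≈ 412 m³/s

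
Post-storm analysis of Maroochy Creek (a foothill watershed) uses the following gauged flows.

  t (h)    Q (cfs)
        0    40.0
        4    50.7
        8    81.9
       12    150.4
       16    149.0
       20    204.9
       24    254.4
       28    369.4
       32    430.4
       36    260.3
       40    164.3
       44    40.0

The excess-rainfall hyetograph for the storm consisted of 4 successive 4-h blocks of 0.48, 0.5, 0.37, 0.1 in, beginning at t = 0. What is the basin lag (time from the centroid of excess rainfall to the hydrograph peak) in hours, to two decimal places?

Centroid of excess rainfall: t_c = Σ P_i·t̄_i / ΣP_i = 6.2483 h (block centres at 2, 6, 10, 14 h).
Hydrograph peak occurs at t = 32 h, so basin lag t_L = 32 − 6.2483 = 25.75 h.

t_L ≈ 25.75 h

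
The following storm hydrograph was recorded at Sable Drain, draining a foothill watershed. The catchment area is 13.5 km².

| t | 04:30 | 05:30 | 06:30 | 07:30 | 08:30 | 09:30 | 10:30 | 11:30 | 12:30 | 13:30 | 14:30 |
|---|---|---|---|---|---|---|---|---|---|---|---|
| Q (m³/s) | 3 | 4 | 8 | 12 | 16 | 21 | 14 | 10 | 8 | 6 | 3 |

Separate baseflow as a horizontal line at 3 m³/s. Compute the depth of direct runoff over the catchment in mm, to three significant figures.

Direct runoff: 0.0, 1.0, 5.0, 9.0, 13.0, 18.0, 11.0, 7.0, 5.0, 3.0, 0.0 m³/s; ΣQ_DR = 72.00 m³/s.
V = ΣQ_DR · Δt = 72.00 × 3600 s = 2.592 × 10^5 m³.
Over A = 13.5 km², depth = V / A = 19.2 mm.

d ≈ 19.2 mm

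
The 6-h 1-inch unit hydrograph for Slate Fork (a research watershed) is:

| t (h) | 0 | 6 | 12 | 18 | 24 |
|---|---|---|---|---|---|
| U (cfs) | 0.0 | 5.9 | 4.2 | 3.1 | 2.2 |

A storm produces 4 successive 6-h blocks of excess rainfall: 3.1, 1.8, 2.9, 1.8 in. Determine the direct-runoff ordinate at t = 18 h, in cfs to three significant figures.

Q ≈ 34.3 cfs

By discrete convolution, Q_j = Σ (P_i / 1 in) · U_{j−i}.
At t = 18 h (j=3): Q = (3.1/1)·3.1 + (1.8/1)·4.2 + (2.9/1)·5.9 + (1.8/1)·0.0 = 34.3 cfs.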